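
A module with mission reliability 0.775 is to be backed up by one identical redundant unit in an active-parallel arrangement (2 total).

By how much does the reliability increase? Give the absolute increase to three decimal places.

R_before = 0.775
R_after = 1 − (1 − 0.775)^2 = 0.949
ΔR = 0.949 − 0.775 = 0.174

0.174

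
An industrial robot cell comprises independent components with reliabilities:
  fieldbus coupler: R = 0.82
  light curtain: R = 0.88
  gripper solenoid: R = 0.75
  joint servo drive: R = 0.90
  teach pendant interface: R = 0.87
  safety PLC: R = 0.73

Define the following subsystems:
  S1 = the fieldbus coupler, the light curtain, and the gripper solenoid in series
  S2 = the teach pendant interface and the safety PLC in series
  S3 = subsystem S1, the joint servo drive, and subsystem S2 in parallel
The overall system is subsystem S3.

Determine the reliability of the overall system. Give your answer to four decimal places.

0.9833

Series (fieldbus coupler, light curtain, and gripper solenoid): 0.820000 × 0.880000 × 0.750000 = 0.541200
Series (teach pendant interface and safety PLC): 0.870000 × 0.730000 = 0.635100
Parallel ([0.541200], joint servo drive, and [0.635100]): 1 − (1 − 0.541200)(1 − 0.900000)(1 − 0.635100) = 0.9833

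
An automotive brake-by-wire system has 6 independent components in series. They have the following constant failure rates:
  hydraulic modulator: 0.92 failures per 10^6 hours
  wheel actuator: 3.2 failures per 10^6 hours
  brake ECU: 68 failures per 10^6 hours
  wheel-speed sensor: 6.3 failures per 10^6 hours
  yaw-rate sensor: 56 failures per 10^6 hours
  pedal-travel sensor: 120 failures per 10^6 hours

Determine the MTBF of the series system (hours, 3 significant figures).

Series of exponential components: λ_sys = Σ λ_i
λ_sys = 0.00000092 + 0.0000032 + 0.000068 + 0.0000063 + 0.000056 + 0.00012 = 2.5442e-04 /h
MTBF = 1 / λ_sys = 3930 h

3930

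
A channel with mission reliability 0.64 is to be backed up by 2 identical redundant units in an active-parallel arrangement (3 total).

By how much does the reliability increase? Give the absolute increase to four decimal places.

R_before = 0.64
R_after = 1 − (1 − 0.64)^3 = 0.9533
ΔR = 0.9533 − 0.64 = 0.3133

0.3133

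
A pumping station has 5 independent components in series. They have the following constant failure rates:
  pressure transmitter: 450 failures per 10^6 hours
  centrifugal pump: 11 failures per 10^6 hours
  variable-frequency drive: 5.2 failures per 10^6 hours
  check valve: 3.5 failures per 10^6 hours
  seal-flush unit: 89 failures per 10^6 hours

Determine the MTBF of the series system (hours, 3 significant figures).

1790

Series of exponential components: λ_sys = Σ λ_i
λ_sys = 0.00045 + 0.000011 + 0.0000052 + 0.0000035 + 0.000089 = 5.5870e-04 /h
MTBF = 1 / λ_sys = 1790 h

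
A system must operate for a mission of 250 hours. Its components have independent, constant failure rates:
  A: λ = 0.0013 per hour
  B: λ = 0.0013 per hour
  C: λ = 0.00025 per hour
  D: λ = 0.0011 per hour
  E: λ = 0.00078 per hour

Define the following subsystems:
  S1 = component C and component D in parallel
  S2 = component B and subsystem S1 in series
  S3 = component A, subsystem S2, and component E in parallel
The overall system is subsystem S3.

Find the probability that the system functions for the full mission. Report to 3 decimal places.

0.986

R(A) = exp(−0.0013 × 250) = 0.72253
R(B) = exp(−0.0013 × 250) = 0.72253
R(C) = exp(−0.00025 × 250) = 0.93941
R(D) = exp(−0.0011 × 250) = 0.75957
R(E) = exp(−0.00078 × 250) = 0.82283
Parallel (C and D): 1 − (1 − 0.93941)(1 − 0.75957) = 0.98543
Series (B and [0.98543]): 0.72253 × 0.98543 = 0.71200
Parallel (A, [0.71200], and E): 1 − (1 − 0.72253)(1 − 0.71200)(1 − 0.82283) = 0.986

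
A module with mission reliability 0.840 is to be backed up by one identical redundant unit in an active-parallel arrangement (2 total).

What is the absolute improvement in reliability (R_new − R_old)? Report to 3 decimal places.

R_before = 0.840
R_after = 1 − (1 − 0.840)^2 = 0.974
ΔR = 0.974 − 0.840 = 0.134

0.134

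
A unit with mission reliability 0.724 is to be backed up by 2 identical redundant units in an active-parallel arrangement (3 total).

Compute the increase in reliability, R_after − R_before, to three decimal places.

0.255

R_before = 0.724
R_after = 1 − (1 − 0.724)^3 = 0.979
ΔR = 0.979 − 0.724 = 0.255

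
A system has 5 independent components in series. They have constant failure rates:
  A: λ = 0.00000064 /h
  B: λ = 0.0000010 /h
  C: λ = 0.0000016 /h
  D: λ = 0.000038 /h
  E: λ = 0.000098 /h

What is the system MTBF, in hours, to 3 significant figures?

7180

Series of exponential components: λ_sys = Σ λ_i
λ_sys = 0.00000064 + 0.0000010 + 0.0000016 + 0.000038 + 0.000098 = 1.3924e-04 /h
MTBF = 1 / λ_sys = 7180 h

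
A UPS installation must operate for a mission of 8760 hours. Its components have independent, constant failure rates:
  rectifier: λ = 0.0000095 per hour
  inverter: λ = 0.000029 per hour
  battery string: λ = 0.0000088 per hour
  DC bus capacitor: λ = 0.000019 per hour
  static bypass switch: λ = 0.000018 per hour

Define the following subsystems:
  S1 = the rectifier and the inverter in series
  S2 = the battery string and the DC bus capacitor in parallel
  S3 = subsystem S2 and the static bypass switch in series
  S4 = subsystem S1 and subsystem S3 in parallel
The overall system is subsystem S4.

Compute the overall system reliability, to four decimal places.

R(rectifier) = exp(−0.0000095 × 8760) = 0.920149
R(inverter) = exp(−0.000029 × 8760) = 0.775661
R(battery string) = exp(−0.0000088 × 8760) = 0.925808
R(DC bus capacitor) = exp(−0.000019 × 8760) = 0.846674
R(static bypass switch) = exp(−0.000018 × 8760) = 0.854123
Series (rectifier and inverter): 0.920149 × 0.775661 = 0.713724
Parallel (battery string and DC bus capacitor): 1 − (1 − 0.925808)(1 − 0.846674) = 0.988624
Series ([0.988624] and static bypass switch): 0.988624 × 0.854123 = 0.844406
Parallel ([0.713724] and [0.844406]): 1 − (1 − 0.713724)(1 − 0.844406) = 0.9555

0.9555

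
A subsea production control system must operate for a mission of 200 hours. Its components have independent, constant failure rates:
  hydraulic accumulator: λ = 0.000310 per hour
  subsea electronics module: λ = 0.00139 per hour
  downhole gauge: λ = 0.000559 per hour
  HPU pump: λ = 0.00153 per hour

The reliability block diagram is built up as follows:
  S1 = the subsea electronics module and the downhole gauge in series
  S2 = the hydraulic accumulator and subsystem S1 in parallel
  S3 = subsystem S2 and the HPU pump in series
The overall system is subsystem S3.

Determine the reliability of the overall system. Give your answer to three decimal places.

R(hydraulic accumulator) = exp(−0.000310 × 200) = 0.93988
R(subsea electronics module) = exp(−0.00139 × 200) = 0.75730
R(downhole gauge) = exp(−0.000559 × 200) = 0.89422
R(HPU pump) = exp(−0.00153 × 200) = 0.73639
Series (subsea electronics module and downhole gauge): 0.75730 × 0.89422 = 0.67719
Parallel (hydraulic accumulator and [0.67719]): 1 − (1 − 0.93988)(1 − 0.67719) = 0.98059
Series ([0.98059] and HPU pump): 0.98059 × 0.73639 = 0.722

0.722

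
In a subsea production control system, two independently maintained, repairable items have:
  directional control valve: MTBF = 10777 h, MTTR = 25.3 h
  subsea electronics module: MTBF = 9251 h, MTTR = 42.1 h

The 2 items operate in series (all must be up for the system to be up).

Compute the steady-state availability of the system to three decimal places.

A(directional control valve) = MTBF/(MTBF+MTTR) = 10777/(10777+25.3) = 0.997658
A(subsea electronics module) = MTBF/(MTBF+MTTR) = 9251/(9251+42.1) = 0.995470
Series availability: 0.997658 × 0.995470 = 0.993

0.993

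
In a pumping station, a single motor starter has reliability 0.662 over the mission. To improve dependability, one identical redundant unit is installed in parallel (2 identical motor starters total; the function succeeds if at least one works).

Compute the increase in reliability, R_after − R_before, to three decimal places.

R_before = 0.662
R_after = 1 − (1 − 0.662)^2 = 0.886
ΔR = 0.886 − 0.662 = 0.224

0.224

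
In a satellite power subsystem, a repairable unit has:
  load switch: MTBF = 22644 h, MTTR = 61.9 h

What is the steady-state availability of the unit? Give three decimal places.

0.997

A(load switch) = MTBF/(MTBF+MTTR) = 22644/(22644+61.9) = 0.997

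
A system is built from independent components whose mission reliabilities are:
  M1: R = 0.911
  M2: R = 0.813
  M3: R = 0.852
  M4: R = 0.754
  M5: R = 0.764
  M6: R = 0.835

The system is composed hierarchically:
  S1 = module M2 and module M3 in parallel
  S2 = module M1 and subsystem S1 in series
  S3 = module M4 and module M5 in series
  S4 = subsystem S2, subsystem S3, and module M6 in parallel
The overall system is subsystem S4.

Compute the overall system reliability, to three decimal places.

Parallel (M2 and M3): 1 − (1 − 0.81300)(1 − 0.85200) = 0.97232
Series (M1 and [0.97232]): 0.91100 × 0.97232 = 0.88578
Series (M4 and M5): 0.75400 × 0.76400 = 0.57606
Parallel ([0.88578], [0.57606], and M6): 1 − (1 − 0.88578)(1 − 0.57606)(1 − 0.83500) = 0.992

0.992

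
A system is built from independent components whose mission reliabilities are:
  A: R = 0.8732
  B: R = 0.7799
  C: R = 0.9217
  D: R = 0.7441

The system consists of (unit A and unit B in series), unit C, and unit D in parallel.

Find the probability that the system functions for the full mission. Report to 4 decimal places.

0.9936

Series (A and B): 0.873200 × 0.779900 = 0.681009
Parallel ([0.681009], C, and D): 1 − (1 − 0.681009)(1 − 0.921700)(1 − 0.744100) = 0.9936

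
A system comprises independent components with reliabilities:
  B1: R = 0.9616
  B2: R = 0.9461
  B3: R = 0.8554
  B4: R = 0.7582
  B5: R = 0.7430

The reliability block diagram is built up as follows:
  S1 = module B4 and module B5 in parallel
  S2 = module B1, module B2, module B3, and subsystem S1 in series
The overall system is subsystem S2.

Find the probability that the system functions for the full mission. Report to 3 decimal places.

0.730

Parallel (B4 and B5): 1 − (1 − 0.75820)(1 − 0.74300) = 0.93786
Series (B1, B2, B3, and [0.93786]): 0.96160 × 0.94610 × 0.85540 × 0.93786 = 0.730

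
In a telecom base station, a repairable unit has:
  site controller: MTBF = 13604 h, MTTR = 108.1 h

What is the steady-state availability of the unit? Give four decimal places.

0.9921

A(site controller) = MTBF/(MTBF+MTTR) = 13604/(13604+108.1) = 0.9921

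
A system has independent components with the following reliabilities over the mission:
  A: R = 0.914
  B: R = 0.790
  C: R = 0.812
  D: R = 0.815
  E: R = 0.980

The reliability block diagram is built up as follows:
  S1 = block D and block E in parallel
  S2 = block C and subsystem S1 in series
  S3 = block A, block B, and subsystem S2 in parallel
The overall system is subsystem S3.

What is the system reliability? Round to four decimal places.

0.9966

Parallel (D and E): 1 − (1 − 0.815000)(1 − 0.980000) = 0.996300
Series (C and [0.996300]): 0.812000 × 0.996300 = 0.808996
Parallel (A, B, and [0.808996]): 1 − (1 − 0.914000)(1 − 0.790000)(1 − 0.808996) = 0.9966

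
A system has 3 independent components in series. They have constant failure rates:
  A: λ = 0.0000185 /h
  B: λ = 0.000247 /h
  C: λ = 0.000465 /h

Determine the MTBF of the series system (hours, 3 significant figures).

Series of exponential components: λ_sys = Σ λ_i
λ_sys = 0.0000185 + 0.000247 + 0.000465 = 7.3050e-04 /h
MTBF = 1 / λ_sys = 1370 h

1370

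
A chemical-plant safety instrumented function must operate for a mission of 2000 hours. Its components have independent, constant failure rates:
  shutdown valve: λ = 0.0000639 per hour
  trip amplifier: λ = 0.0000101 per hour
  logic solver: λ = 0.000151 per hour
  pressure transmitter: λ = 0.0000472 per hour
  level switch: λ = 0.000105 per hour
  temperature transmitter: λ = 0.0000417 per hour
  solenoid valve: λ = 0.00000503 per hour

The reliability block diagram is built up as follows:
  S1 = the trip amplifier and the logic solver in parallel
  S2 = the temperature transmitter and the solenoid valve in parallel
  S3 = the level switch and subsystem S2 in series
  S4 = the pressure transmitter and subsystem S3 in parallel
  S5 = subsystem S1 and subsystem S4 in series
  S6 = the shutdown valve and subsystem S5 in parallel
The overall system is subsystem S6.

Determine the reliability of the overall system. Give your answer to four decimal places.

R(shutdown valve) = exp(−0.0000639 × 2000) = 0.880029
R(trip amplifier) = exp(−0.0000101 × 2000) = 0.980003
R(logic solver) = exp(−0.000151 × 2000) = 0.739338
R(pressure transmitter) = exp(−0.0000472 × 2000) = 0.909919
R(level switch) = exp(−0.000105 × 2000) = 0.810584
R(temperature transmitter) = exp(−0.0000417 × 2000) = 0.919983
R(solenoid valve) = exp(−0.00000503 × 2000) = 0.989990
Parallel (trip amplifier and logic solver): 1 − (1 − 0.980003)(1 − 0.739338) = 0.994788
Parallel (temperature transmitter and solenoid valve): 1 − (1 − 0.919983)(1 − 0.989990) = 0.999199
Series (level switch and [0.999199]): 0.810584 × 0.999199 = 0.809935
Parallel (pressure transmitter and [0.809935]): 1 − (1 − 0.909919)(1 − 0.809935) = 0.982879
Series ([0.994788] and [0.982879]): 0.994788 × 0.982879 = 0.977756
Parallel (shutdown valve and [0.977756]): 1 − (1 − 0.880029)(1 − 0.977756) = 0.9973

0.9973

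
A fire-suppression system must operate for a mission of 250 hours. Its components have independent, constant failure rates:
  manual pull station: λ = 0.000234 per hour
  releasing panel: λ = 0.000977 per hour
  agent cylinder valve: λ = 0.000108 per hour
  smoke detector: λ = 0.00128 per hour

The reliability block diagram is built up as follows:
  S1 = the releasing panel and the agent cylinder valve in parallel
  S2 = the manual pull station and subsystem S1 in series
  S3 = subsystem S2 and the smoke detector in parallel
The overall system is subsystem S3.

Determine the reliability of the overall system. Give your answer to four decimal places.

R(manual pull station) = exp(−0.000234 × 250) = 0.943178
R(releasing panel) = exp(−0.000977 × 250) = 0.783292
R(agent cylinder valve) = exp(−0.000108 × 250) = 0.973361
R(smoke detector) = exp(−0.00128 × 250) = 0.726149
Parallel (releasing panel and agent cylinder valve): 1 − (1 − 0.783292)(1 − 0.973361) = 0.994227
Series (manual pull station and [0.994227]): 0.943178 × 0.994227 = 0.937733
Parallel ([0.937733] and smoke detector): 1 − (1 − 0.937733)(1 − 0.726149) = 0.9829

0.9829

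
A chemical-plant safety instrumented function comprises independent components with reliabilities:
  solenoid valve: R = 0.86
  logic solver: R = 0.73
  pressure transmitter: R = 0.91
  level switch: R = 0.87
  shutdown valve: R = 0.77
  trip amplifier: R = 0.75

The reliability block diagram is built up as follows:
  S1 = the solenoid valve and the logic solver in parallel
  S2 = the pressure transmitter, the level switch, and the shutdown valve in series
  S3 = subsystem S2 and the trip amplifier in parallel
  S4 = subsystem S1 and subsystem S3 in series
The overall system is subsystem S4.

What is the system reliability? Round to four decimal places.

0.8683

Parallel (solenoid valve and logic solver): 1 − (1 − 0.860000)(1 − 0.730000) = 0.962200
Series (pressure transmitter, level switch, and shutdown valve): 0.910000 × 0.870000 × 0.770000 = 0.609609
Parallel ([0.609609] and trip amplifier): 1 − (1 − 0.609609)(1 − 0.750000) = 0.902402
Series ([0.962200] and [0.902402]): 0.962200 × 0.902402 = 0.8683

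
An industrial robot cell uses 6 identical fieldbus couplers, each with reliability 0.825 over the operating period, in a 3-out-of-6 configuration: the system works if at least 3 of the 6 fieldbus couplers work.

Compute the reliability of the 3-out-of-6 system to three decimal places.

R = Σ_{i=3}^{6} C(6,i) p^i (1−p)^{6−i} with p = 0.825
C(6,3)·0.825^3·0.175^3 = 0.06019
C(6,4)·0.825^4·0.175^2 = 0.21281
C(6,5)·0.825^5·0.175^1 = 0.40129
C(6,6)·0.825^6·0.175^0 = 0.31530
Sum = 0.990

0.990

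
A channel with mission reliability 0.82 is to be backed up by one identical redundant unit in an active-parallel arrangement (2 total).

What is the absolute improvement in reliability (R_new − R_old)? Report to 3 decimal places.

R_before = 0.82
R_after = 1 − (1 − 0.82)^2 = 0.968
ΔR = 0.968 − 0.82 = 0.148

0.148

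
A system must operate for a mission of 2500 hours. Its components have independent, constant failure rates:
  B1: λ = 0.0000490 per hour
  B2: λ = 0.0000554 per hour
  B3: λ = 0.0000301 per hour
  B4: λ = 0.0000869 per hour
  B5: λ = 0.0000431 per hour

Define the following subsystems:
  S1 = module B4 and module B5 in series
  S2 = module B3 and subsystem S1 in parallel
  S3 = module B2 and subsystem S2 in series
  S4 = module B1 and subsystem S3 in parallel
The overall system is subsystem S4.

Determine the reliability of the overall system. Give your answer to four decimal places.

R(B1) = exp(−0.0000490 × 2500) = 0.884706
R(B2) = exp(−0.0000554 × 2500) = 0.870663
R(B3) = exp(−0.0000301 × 2500) = 0.927512
R(B4) = exp(−0.0000869 × 2500) = 0.804729
R(B5) = exp(−0.0000431 × 2500) = 0.897852
Series (B4 and B5): 0.804729 × 0.897852 = 0.722528
Parallel (B3 and [0.722528]): 1 − (1 − 0.927512)(1 − 0.722528) = 0.979887
Series (B2 and [0.979887]): 0.870663 × 0.979887 = 0.853151
Parallel (B1 and [0.853151]): 1 − (1 − 0.884706)(1 − 0.853151) = 0.9831

0.9831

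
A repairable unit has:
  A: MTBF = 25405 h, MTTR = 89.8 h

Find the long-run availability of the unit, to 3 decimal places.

0.996

A(A) = MTBF/(MTBF+MTTR) = 25405/(25405+89.8) = 0.996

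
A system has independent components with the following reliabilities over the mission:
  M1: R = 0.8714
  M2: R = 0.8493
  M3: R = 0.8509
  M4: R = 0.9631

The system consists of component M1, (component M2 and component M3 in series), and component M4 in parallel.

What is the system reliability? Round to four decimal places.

Series (M2 and M3): 0.849300 × 0.850900 = 0.722669
Parallel (M1, [0.722669], and M4): 1 − (1 − 0.871400)(1 − 0.722669)(1 − 0.963100) = 0.9987

0.9987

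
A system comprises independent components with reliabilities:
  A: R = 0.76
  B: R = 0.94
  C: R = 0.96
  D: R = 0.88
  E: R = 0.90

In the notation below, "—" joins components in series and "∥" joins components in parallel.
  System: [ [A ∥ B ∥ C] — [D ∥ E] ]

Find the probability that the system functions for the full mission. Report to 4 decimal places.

Parallel (A, B, and C): 1 − (1 − 0.760000)(1 − 0.940000)(1 − 0.960000) = 0.999424
Parallel (D and E): 1 − (1 − 0.880000)(1 − 0.900000) = 0.988000
Series ([0.999424] and [0.988000]): 0.999424 × 0.988000 = 0.9874

0.9874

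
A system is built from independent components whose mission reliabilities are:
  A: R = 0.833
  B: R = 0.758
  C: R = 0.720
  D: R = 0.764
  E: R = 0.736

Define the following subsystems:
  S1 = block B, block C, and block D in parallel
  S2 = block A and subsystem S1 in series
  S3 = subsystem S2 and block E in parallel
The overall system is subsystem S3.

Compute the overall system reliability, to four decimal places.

Parallel (B, C, and D): 1 − (1 − 0.758000)(1 − 0.720000)(1 − 0.764000) = 0.984009
Series (A and [0.984009]): 0.833000 × 0.984009 = 0.819679
Parallel ([0.819679] and E): 1 − (1 − 0.819679)(1 − 0.736000) = 0.9524

0.9524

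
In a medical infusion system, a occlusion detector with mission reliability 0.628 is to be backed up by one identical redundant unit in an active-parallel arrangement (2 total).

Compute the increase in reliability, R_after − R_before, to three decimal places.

0.234

R_before = 0.628
R_after = 1 − (1 − 0.628)^2 = 0.862
ΔR = 0.862 − 0.628 = 0.234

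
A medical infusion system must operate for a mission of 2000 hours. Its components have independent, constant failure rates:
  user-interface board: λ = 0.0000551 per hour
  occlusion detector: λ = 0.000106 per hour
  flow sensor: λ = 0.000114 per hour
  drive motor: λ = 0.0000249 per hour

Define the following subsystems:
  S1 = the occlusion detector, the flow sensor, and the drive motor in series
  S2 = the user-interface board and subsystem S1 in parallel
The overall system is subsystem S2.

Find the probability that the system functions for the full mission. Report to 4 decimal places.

R(user-interface board) = exp(−0.0000551 × 2000) = 0.895655
R(occlusion detector) = exp(−0.000106 × 2000) = 0.808965
R(flow sensor) = exp(−0.000114 × 2000) = 0.796124
R(drive motor) = exp(−0.0000249 × 2000) = 0.951420
Series (occlusion detector, flow sensor, and drive motor): 0.808965 × 0.796124 × 0.951420 = 0.612749
Parallel (user-interface board and [0.612749]): 1 − (1 − 0.895655)(1 − 0.612749) = 0.9596

0.9596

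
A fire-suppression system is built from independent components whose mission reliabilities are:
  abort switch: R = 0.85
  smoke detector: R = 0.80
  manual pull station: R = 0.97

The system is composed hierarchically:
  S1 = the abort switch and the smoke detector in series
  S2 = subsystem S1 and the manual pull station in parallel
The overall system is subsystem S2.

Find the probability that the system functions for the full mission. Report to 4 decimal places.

Series (abort switch and smoke detector): 0.850000 × 0.800000 = 0.680000
Parallel ([0.680000] and manual pull station): 1 − (1 − 0.680000)(1 − 0.970000) = 0.9904

0.9904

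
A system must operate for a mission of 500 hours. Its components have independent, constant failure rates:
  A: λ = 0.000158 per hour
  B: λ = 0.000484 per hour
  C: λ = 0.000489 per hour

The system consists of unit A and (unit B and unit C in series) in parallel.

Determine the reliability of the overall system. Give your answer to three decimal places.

R(A) = exp(−0.000158 × 500) = 0.92404
R(B) = exp(−0.000484 × 500) = 0.78506
R(C) = exp(−0.000489 × 500) = 0.78310
Series (B and C): 0.78506 × 0.78310 = 0.61478
Parallel (A and [0.61478]): 1 − (1 − 0.92404)(1 − 0.61478) = 0.971

0.971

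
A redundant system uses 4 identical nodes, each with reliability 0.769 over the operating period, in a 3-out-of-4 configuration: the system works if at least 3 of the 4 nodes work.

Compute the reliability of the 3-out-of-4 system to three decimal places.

R = Σ_{i=3}^{4} C(4,i) p^i (1−p)^{4−i} with p = 0.769
C(4,3)·0.769^3·0.231^1 = 0.42020
C(4,4)·0.769^4·0.231^0 = 0.34971
Sum = 0.770

0.770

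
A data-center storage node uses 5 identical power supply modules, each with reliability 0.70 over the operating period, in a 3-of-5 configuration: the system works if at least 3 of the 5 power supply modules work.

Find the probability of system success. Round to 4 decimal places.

R = Σ_{i=3}^{5} C(5,i) p^i (1−p)^{5−i} with p = 0.70
C(5,3)·0.70^3·0.30^2 = 0.308700
C(5,4)·0.70^4·0.30^1 = 0.360150
C(5,5)·0.70^5·0.30^0 = 0.168070
Sum = 0.8369

0.8369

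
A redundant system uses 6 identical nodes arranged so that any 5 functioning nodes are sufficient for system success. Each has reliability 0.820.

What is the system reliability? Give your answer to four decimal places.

0.7044

R = Σ_{i=5}^{6} C(6,i) p^i (1−p)^{6−i} with p = 0.820
C(6,5)·0.820^5·0.180^1 = 0.400399
C(6,6)·0.820^6·0.180^0 = 0.304007
Sum = 0.7044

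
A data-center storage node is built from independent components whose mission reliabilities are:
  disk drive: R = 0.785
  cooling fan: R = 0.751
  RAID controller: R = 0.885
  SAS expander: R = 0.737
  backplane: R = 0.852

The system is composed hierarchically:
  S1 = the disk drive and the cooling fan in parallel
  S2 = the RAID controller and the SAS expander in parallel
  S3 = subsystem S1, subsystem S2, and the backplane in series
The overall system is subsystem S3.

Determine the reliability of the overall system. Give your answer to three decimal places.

0.782

Parallel (disk drive and cooling fan): 1 − (1 − 0.78500)(1 − 0.75100) = 0.94647
Parallel (RAID controller and SAS expander): 1 − (1 − 0.88500)(1 − 0.73700) = 0.96976
Series ([0.94647], [0.96976], and backplane): 0.94647 × 0.96976 × 0.85200 = 0.782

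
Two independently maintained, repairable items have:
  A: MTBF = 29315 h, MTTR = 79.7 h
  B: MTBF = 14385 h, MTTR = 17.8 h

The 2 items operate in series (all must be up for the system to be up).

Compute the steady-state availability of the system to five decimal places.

A(A) = MTBF/(MTBF+MTTR) = 29315/(29315+79.7) = 0.997289
A(B) = MTBF/(MTBF+MTTR) = 14385/(14385+17.8) = 0.998764
Series availability: 0.997289 × 0.998764 = 0.99606

0.99606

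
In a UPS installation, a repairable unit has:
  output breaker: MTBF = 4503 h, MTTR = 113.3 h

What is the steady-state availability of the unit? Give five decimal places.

0.97546

A(output breaker) = MTBF/(MTBF+MTTR) = 4503/(4503+113.3) = 0.97546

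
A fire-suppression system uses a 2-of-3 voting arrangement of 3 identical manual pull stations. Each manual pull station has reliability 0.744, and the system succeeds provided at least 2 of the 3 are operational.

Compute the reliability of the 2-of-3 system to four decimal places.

0.8369

R = Σ_{i=2}^{3} C(3,i) p^i (1−p)^{3−i} with p = 0.744
C(3,2)·0.744^2·0.256^1 = 0.425116
C(3,3)·0.744^3·0.256^0 = 0.411831
Sum = 0.8369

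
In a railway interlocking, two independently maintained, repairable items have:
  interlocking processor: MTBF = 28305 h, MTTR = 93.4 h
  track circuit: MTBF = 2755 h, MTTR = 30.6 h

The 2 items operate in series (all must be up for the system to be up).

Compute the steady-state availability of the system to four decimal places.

A(interlocking processor) = MTBF/(MTBF+MTTR) = 28305/(28305+93.4) = 0.996711
A(track circuit) = MTBF/(MTBF+MTTR) = 2755/(2755+30.6) = 0.989015
Series availability: 0.996711 × 0.989015 = 0.9858

0.9858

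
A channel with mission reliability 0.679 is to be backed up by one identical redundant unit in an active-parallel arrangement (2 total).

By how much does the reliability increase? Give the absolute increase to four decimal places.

0.2180

R_before = 0.679
R_after = 1 − (1 − 0.679)^2 = 0.8970
ΔR = 0.8970 − 0.679 = 0.2180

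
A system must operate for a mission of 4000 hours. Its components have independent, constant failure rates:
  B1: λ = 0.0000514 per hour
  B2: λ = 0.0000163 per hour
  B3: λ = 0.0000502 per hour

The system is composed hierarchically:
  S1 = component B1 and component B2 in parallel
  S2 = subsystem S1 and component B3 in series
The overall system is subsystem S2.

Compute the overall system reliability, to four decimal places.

0.8085

R(B1) = exp(−0.0000514 × 4000) = 0.814159
R(B2) = exp(−0.0000163 × 4000) = 0.936880
R(B3) = exp(−0.0000502 × 4000) = 0.818076
Parallel (B1 and B2): 1 − (1 − 0.814159)(1 − 0.936880) = 0.988270
Series ([0.988270] and B3): 0.988270 × 0.818076 = 0.8085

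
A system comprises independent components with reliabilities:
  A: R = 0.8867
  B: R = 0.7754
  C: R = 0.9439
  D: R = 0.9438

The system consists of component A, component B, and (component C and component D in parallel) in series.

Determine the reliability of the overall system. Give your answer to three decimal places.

0.685

Parallel (C and D): 1 − (1 − 0.94390)(1 − 0.94380) = 0.99685
Series (A, B, and [0.99685]): 0.88670 × 0.77540 × 0.99685 = 0.685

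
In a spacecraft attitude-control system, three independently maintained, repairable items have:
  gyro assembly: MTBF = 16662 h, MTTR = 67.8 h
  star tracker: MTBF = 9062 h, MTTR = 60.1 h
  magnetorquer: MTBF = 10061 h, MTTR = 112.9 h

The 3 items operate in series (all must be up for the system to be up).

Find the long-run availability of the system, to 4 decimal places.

0.9784

A(gyro assembly) = MTBF/(MTBF+MTTR) = 16662/(16662+67.8) = 0.995947
A(star tracker) = MTBF/(MTBF+MTTR) = 9062/(9062+60.1) = 0.993412
A(magnetorquer) = MTBF/(MTBF+MTTR) = 10061/(10061+112.9) = 0.988903
Series availability: 0.995947 × 0.993412 × 0.988903 = 0.9784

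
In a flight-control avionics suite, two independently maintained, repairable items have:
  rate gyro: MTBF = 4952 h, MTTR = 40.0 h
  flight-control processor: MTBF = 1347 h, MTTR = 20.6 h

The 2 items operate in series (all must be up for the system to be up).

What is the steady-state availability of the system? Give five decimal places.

A(rate gyro) = MTBF/(MTBF+MTTR) = 4952/(4952+40.0) = 0.991987
A(flight-control processor) = MTBF/(MTBF+MTTR) = 1347/(1347+20.6) = 0.984937
Series availability: 0.991987 × 0.984937 = 0.97704

0.97704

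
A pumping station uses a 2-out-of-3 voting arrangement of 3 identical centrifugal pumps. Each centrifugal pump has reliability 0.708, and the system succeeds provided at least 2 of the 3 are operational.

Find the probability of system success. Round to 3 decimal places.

R = Σ_{i=2}^{3} C(3,i) p^i (1−p)^{3−i} with p = 0.708
C(3,2)·0.708^2·0.292^1 = 0.43911
C(3,3)·0.708^3·0.292^0 = 0.35489
Sum = 0.794

0.794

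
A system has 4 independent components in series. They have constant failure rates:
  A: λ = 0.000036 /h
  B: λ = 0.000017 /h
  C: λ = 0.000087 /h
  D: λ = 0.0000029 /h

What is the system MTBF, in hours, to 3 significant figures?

Series of exponential components: λ_sys = Σ λ_i
λ_sys = 0.000036 + 0.000017 + 0.000087 + 0.0000029 = 1.4290e-04 /h
MTBF = 1 / λ_sys = 7000 h

7000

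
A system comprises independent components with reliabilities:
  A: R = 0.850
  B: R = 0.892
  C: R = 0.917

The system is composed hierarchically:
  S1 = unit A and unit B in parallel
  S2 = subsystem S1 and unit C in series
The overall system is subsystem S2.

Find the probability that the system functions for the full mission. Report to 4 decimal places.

Parallel (A and B): 1 − (1 − 0.850000)(1 − 0.892000) = 0.983800
Series ([0.983800] and C): 0.983800 × 0.917000 = 0.9021

0.9021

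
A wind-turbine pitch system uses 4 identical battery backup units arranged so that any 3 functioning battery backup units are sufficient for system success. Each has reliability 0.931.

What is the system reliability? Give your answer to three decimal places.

R = Σ_{i=3}^{4} C(4,i) p^i (1−p)^{4−i} with p = 0.931
C(4,3)·0.931^3·0.069^1 = 0.22272
C(4,4)·0.931^4·0.069^0 = 0.75127
Sum = 0.974

0.974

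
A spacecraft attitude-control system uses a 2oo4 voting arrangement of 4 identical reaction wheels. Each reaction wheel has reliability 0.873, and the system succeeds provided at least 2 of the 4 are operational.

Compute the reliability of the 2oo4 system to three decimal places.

R = Σ_{i=2}^{4} C(4,i) p^i (1−p)^{4−i} with p = 0.873
C(4,2)·0.873^2·0.127^2 = 0.07375
C(4,3)·0.873^3·0.127^1 = 0.33799
C(4,4)·0.873^4·0.127^0 = 0.58084
Sum = 0.993

0.993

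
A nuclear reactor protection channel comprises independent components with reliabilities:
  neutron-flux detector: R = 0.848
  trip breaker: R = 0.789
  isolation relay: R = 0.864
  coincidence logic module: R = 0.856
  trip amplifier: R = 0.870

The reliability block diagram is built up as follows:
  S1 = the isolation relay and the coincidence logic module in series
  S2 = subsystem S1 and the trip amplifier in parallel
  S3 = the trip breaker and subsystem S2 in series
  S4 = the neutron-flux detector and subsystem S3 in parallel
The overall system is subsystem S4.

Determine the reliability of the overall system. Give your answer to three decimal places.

0.964

Series (isolation relay and coincidence logic module): 0.86400 × 0.85600 = 0.73958
Parallel ([0.73958] and trip amplifier): 1 − (1 − 0.73958)(1 − 0.87000) = 0.96615
Series (trip breaker and [0.96615]): 0.78900 × 0.96615 = 0.76229
Parallel (neutron-flux detector and [0.76229]): 1 − (1 − 0.84800)(1 − 0.76229) = 0.964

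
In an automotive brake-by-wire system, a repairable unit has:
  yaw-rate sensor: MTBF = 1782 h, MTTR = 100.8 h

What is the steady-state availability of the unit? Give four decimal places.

A(yaw-rate sensor) = MTBF/(MTBF+MTTR) = 1782/(1782+100.8) = 0.9465

0.9465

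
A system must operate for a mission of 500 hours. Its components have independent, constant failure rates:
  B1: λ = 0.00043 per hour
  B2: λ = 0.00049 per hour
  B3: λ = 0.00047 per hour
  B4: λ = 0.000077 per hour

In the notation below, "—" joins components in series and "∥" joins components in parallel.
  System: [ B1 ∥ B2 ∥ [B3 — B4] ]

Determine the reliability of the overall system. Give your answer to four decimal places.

R(B1) = exp(−0.00043 × 500) = 0.806541
R(B2) = exp(−0.00049 × 500) = 0.782705
R(B3) = exp(−0.00047 × 500) = 0.790571
R(B4) = exp(−0.000077 × 500) = 0.962232
Series (B3 and B4): 0.790571 × 0.962232 = 0.760713
Parallel (B1, B2, and [0.760713]): 1 − (1 − 0.806541)(1 − 0.782705)(1 − 0.760713) = 0.9899

0.9899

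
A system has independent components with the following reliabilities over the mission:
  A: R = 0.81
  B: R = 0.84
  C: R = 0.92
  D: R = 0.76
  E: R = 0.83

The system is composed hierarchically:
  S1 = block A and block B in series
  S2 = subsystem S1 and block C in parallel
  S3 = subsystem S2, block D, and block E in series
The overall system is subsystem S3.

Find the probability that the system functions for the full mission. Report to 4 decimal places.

0.6147

Series (A and B): 0.810000 × 0.840000 = 0.680400
Parallel ([0.680400] and C): 1 − (1 − 0.680400)(1 − 0.920000) = 0.974432
Series ([0.974432], D, and E): 0.974432 × 0.760000 × 0.830000 = 0.6147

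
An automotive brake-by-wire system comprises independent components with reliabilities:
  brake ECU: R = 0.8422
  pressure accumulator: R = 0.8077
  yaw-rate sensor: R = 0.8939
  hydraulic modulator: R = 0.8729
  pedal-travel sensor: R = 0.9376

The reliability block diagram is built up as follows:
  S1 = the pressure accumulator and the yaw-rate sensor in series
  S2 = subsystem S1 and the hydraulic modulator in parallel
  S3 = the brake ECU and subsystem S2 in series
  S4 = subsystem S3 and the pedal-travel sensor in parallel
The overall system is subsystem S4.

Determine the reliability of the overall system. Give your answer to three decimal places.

Series (pressure accumulator and yaw-rate sensor): 0.80770 × 0.89390 = 0.72200
Parallel ([0.72200] and hydraulic modulator): 1 − (1 − 0.72200)(1 − 0.87290) = 0.96467
Series (brake ECU and [0.96467]): 0.84220 × 0.96467 = 0.81245
Parallel ([0.81245] and pedal-travel sensor): 1 − (1 − 0.81245)(1 − 0.93760) = 0.988

0.988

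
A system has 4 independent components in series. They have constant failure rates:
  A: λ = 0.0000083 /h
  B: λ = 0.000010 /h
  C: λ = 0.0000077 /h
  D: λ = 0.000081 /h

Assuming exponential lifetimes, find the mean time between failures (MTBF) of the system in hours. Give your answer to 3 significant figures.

9350

Series of exponential components: λ_sys = Σ λ_i
λ_sys = 0.0000083 + 0.000010 + 0.0000077 + 0.000081 = 1.0700e-04 /h
MTBF = 1 / λ_sys = 9350 h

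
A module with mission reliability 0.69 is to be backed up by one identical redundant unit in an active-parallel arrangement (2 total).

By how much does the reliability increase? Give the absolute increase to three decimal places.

0.214

R_before = 0.69
R_after = 1 − (1 − 0.69)^2 = 0.904
ΔR = 0.904 − 0.69 = 0.214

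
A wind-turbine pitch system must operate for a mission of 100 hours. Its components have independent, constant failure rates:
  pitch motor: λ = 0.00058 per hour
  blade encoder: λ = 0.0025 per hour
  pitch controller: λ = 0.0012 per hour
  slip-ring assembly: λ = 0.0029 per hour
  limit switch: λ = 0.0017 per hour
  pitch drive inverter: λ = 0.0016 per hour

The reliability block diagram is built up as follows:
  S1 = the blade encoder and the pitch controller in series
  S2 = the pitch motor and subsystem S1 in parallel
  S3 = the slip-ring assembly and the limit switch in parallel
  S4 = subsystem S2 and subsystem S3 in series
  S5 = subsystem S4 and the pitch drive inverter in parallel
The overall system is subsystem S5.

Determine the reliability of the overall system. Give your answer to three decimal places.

0.992

R(pitch motor) = exp(−0.00058 × 100) = 0.94365
R(blade encoder) = exp(−0.0025 × 100) = 0.77880
R(pitch controller) = exp(−0.0012 × 100) = 0.88692
R(slip-ring assembly) = exp(−0.0029 × 100) = 0.74826
R(limit switch) = exp(−0.0017 × 100) = 0.84366
R(pitch drive inverter) = exp(−0.0016 × 100) = 0.85214
Series (blade encoder and pitch controller): 0.77880 × 0.88692 = 0.69073
Parallel (pitch motor and [0.69073]): 1 − (1 − 0.94365)(1 − 0.69073) = 0.98257
Parallel (slip-ring assembly and limit switch): 1 − (1 − 0.74826)(1 − 0.84366) = 0.96064
Series ([0.98257] and [0.96064]): 0.98257 × 0.96064 = 0.94390
Parallel ([0.94390] and pitch drive inverter): 1 − (1 − 0.94390)(1 − 0.85214) = 0.992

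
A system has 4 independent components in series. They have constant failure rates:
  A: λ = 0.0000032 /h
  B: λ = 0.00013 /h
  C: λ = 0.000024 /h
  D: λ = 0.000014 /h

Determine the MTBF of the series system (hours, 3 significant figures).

Series of exponential components: λ_sys = Σ λ_i
λ_sys = 0.0000032 + 0.00013 + 0.000024 + 0.000014 = 1.7120e-04 /h
MTBF = 1 / λ_sys = 5840 h

5840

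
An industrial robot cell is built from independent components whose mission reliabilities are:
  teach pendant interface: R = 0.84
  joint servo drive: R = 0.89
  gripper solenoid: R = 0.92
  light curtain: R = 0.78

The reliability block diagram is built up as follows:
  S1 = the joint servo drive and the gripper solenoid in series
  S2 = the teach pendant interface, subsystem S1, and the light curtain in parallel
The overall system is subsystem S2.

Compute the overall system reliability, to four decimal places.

0.9936

Series (joint servo drive and gripper solenoid): 0.890000 × 0.920000 = 0.818800
Parallel (teach pendant interface, [0.818800], and light curtain): 1 − (1 − 0.840000)(1 − 0.818800)(1 − 0.780000) = 0.9936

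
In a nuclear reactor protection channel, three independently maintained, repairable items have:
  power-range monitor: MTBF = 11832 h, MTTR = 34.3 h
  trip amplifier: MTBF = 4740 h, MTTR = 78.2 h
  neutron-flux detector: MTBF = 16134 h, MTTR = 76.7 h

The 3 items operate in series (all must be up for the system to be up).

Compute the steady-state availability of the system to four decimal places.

A(power-range monitor) = MTBF/(MTBF+MTTR) = 11832/(11832+34.3) = 0.997109
A(trip amplifier) = MTBF/(MTBF+MTTR) = 4740/(4740+78.2) = 0.983770
A(neutron-flux detector) = MTBF/(MTBF+MTTR) = 16134/(16134+76.7) = 0.995269
Series availability: 0.997109 × 0.983770 × 0.995269 = 0.9763

0.9763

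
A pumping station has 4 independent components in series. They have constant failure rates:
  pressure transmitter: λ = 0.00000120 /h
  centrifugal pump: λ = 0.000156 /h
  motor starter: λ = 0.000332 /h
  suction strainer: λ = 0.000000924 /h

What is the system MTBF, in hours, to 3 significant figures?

2040

Series of exponential components: λ_sys = Σ λ_i
λ_sys = 0.00000120 + 0.000156 + 0.000332 + 0.000000924 = 4.9012e-04 /h
MTBF = 1 / λ_sys = 2040 h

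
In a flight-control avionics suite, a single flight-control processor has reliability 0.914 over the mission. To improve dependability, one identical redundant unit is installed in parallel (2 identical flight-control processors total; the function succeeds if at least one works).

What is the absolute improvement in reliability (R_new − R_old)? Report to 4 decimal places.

R_before = 0.914
R_after = 1 − (1 − 0.914)^2 = 0.9926
ΔR = 0.9926 − 0.914 = 0.0786

0.0786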